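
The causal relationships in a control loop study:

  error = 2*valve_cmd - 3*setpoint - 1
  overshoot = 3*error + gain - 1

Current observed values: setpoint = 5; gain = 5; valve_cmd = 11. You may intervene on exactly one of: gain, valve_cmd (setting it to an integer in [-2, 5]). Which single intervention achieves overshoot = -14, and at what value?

set valve_cmd = 5

Intervening on gain: overshoot = gain + 17. Reaching -14 requires gain = -31, outside [-2, 5].
Intervening on valve_cmd: with other inputs at their observed values, overshoot = 6*valve_cmd - 44. Solving for -14 gives valve_cmd = 5, within [-2, 5].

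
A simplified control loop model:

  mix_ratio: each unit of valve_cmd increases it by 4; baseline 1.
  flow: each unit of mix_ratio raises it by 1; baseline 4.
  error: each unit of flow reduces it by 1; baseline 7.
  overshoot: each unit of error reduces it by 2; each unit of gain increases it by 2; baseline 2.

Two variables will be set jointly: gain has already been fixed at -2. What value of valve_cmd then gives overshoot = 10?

With gain held at -2:
Substituting into the flow equation gives flow = 4*valve_cmd + 5.
So error = -4*valve_cmd + 2.
Substituting into the overshoot equation gives overshoot = 8*valve_cmd - 6.
Solve 8*valve_cmd - 6 = 10: valve_cmd = (10 + 6) / 8 = 2.

valve_cmd = 2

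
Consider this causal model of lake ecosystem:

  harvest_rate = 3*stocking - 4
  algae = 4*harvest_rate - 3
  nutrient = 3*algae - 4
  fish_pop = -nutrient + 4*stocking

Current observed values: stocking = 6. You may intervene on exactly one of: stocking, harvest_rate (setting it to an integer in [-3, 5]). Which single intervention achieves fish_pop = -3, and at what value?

Intervening on stocking: with other inputs at their observed values, fish_pop = -32*stocking + 61. Solving for -3 gives stocking = 2, within [-3, 5].
Intervening on harvest_rate: fish_pop = -12*harvest_rate + 37. Reaching -3 requires harvest_rate = 10/3, not an integer.

set stocking = 2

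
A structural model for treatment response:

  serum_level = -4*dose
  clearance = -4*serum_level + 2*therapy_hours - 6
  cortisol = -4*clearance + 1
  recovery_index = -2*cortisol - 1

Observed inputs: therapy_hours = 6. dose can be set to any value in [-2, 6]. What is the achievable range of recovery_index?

Substituting into the clearance equation gives clearance = 16*dose + 6.
Substituting into the cortisol equation gives cortisol = -64*dose - 23.
Substituting into the recovery_index equation gives recovery_index = 128*dose + 45.
Linear in dose, so extremes are at the endpoints: dose = -2 gives recovery_index = -211; dose = 6 gives recovery_index = 813.

-211 to 813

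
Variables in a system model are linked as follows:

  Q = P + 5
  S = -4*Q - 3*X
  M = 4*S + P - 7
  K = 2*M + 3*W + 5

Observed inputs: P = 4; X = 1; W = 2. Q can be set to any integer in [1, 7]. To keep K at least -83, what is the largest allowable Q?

Intervening on Q fixes its value directly, overriding its dependence on P.
Substituting into the S equation gives S = -4*Q - 3.
M becomes -16*Q - 15.
Substituting into the K equation gives K = -32*Q - 19.
Require -32*Q - 19 ≥ -83, so Q ≤ 2.
The largest integer in [1, 7] satisfying this is 2.

Q = 2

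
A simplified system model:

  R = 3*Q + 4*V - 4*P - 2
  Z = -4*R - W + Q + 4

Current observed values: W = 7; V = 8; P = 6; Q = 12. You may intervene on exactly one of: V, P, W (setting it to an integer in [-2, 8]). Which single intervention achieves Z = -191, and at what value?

set P = 4

Intervening on V: Z = -16*V - 31. Reaching -191 requires V = 10, outside [-2, 8].
Intervening on P: with other inputs at their observed values, Z = 16*P - 255. Solving for -191 gives P = 4, within [-2, 8].
Intervening on W: Z = -W - 152. Reaching -191 requires W = 39, outside [-2, 8].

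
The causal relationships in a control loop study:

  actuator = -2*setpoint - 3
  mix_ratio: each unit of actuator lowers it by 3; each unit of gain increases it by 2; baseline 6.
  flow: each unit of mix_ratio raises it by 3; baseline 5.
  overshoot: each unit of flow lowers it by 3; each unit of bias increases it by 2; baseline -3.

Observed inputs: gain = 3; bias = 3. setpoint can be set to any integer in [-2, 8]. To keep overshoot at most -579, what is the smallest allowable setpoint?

setpoint = 7

Substituting into the mix_ratio equation gives mix_ratio = 6*setpoint + 21.
flow becomes 18*setpoint + 68.
So overshoot = -54*setpoint - 201.
Require -54*setpoint - 201 ≤ -579, so setpoint ≥ 7.
The smallest integer in [-2, 8] satisfying this is 7.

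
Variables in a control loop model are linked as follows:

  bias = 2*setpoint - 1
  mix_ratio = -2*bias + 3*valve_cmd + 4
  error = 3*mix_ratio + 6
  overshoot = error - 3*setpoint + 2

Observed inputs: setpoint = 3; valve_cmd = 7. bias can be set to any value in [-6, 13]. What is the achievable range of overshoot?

Intervening on bias fixes its value directly, overriding its dependence on setpoint.
Substituting into the mix_ratio equation gives mix_ratio = -2*bias + 25.
So error = -6*bias + 81.
overshoot becomes -6*bias + 74.
Linear in bias, so extremes are at the endpoints: bias = -6 gives overshoot = 110; bias = 13 gives overshoot = -4.

-4 to 110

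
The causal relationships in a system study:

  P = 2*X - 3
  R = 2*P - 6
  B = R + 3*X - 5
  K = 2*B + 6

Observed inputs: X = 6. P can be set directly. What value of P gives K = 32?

P = 3

Intervening on P fixes its value directly, overriding its dependence on X.
Substituting into the B equation gives B = 2*P + 7.
Substituting into the K equation gives K = 4*P + 20.
Solve 4*P + 20 = 32: P = (32 - 20) / 4 = 3.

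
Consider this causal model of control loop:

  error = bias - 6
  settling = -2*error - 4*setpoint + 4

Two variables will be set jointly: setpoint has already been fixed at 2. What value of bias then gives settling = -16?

With setpoint held at 2:
Substituting into the settling equation gives settling = -2*bias + 8.
Solve -2*bias + 8 = -16: bias = (-16 - 8) / -2 = 12.

bias = 12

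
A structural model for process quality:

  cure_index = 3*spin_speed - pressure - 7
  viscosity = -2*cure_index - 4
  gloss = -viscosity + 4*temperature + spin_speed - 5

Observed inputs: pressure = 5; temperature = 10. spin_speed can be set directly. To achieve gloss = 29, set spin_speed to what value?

Substituting into the cure_index equation gives cure_index = 3*spin_speed - 12.
Substituting into the viscosity equation gives viscosity = -6*spin_speed + 20.
This gives gloss = 7*spin_speed + 15.
Solve 7*spin_speed + 15 = 29: spin_speed = (29 - 15) / 7 = 2.

spin_speed = 2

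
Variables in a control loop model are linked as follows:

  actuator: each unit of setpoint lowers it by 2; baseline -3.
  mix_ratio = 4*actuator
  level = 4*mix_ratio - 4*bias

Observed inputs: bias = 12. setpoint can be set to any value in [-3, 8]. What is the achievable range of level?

Substituting into the mix_ratio equation gives mix_ratio = -8*setpoint - 12.
level becomes -32*setpoint - 96.
Linear in setpoint, so extremes are at the endpoints: setpoint = -3 gives level = 0; setpoint = 8 gives level = -352.

-352 to 0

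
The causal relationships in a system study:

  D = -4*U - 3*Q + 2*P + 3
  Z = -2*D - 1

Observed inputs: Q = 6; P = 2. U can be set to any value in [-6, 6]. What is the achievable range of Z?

-27 to 69

Substituting into the D equation gives D = -4*U - 11.
So Z = 8*U + 21.
Linear in U, so extremes are at the endpoints: U = -6 gives Z = -27; U = 6 gives Z = 69.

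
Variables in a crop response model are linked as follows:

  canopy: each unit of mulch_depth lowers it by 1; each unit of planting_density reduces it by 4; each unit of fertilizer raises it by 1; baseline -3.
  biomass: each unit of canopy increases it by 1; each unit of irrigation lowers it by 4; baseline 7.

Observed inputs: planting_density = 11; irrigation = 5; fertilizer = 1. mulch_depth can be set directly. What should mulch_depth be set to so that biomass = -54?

Substituting into the canopy equation gives canopy = -mulch_depth - 46.
biomass becomes -mulch_depth - 59.
Solve -mulch_depth - 59 = -54: mulch_depth = (-54 + 59) / -1 = -5.

mulch_depth = -5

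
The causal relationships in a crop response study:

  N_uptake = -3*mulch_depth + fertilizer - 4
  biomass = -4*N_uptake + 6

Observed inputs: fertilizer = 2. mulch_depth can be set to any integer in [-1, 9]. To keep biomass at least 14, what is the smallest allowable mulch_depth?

Substituting into the N_uptake equation gives N_uptake = -3*mulch_depth - 2.
So biomass = 12*mulch_depth + 14.
Require 12*mulch_depth + 14 ≥ 14, so mulch_depth ≥ 0.
The smallest integer in [-1, 9] satisfying this is 0.

mulch_depth = 0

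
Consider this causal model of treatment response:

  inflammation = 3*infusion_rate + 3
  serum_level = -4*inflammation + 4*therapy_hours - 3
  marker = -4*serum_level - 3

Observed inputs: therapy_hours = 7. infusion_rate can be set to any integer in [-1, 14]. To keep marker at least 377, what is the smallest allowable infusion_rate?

Substituting into the serum_level equation gives serum_level = -12*infusion_rate + 13.
marker becomes 48*infusion_rate - 55.
Require 48*infusion_rate - 55 ≥ 377, so infusion_rate ≥ 9.
The smallest integer in [-1, 14] satisfying this is 9.

infusion_rate = 9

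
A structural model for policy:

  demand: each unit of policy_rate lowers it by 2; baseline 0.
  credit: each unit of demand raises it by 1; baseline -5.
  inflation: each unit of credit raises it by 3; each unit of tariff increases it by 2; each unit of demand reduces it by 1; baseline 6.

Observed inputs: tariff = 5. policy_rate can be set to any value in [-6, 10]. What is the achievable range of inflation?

Substituting into the credit equation gives credit = -2*policy_rate - 5.
This gives inflation = -4*policy_rate + 1.
Linear in policy_rate, so extremes are at the endpoints: policy_rate = -6 gives inflation = 25; policy_rate = 10 gives inflation = -39.

-39 to 25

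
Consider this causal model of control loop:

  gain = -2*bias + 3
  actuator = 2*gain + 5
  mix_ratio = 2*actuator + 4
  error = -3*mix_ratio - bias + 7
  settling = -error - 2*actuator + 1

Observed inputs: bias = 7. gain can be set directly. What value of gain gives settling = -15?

Intervening on gain fixes its value directly, overriding its dependence on bias.
Substituting into the mix_ratio equation gives mix_ratio = 4*gain + 14.
error becomes -12*gain - 42.
This gives settling = 8*gain + 33.
Solve 8*gain + 33 = -15: gain = (-15 - 33) / 8 = -6.

gain = -6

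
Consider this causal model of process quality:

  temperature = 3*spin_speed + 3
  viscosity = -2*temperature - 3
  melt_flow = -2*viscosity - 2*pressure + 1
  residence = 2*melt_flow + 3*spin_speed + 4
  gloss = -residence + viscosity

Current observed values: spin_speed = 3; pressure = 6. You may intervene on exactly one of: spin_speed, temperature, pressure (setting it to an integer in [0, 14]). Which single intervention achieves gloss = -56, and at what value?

set temperature = 5

Intervening on spin_speed: gloss = -33*spin_speed - 27. Reaching -56 requires spin_speed = 29/33, not an integer.
Intervening on temperature: with other inputs at their observed values, gloss = -10*temperature - 6. Solving for -56 gives temperature = 5, within [0, 14].
Intervening on pressure: gloss = 4*pressure - 150. Reaching -56 requires pressure = 47/2, not an integer.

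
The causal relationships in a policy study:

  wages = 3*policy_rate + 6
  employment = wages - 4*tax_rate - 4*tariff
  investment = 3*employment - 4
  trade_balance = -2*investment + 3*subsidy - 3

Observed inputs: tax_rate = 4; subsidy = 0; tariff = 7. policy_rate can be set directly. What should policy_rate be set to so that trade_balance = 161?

policy_rate = 4

Substituting into the employment equation gives employment = 3*policy_rate - 38.
Substituting into the investment equation gives investment = 9*policy_rate - 118.
This gives trade_balance = -18*policy_rate + 233.
Solve -18*policy_rate + 233 = 161: policy_rate = (161 - 233) / -18 = 4.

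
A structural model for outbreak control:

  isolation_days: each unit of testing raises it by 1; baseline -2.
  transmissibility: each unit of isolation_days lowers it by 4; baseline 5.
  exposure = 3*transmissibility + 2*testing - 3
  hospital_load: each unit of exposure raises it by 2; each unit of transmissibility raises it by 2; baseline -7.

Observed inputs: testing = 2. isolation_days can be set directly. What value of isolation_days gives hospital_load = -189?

Intervening on isolation_days fixes its value directly, overriding its dependence on testing.
Substituting into the exposure equation gives exposure = -12*isolation_days + 16.
hospital_load becomes -32*isolation_days + 35.
Solve -32*isolation_days + 35 = -189: isolation_days = (-189 - 35) / -32 = 7.

isolation_days = 7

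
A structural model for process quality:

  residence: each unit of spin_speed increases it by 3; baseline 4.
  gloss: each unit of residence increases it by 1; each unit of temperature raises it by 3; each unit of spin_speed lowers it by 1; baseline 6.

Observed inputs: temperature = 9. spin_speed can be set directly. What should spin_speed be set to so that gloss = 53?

spin_speed = 8

Substituting into the gloss equation gives gloss = 2*spin_speed + 37.
Solve 2*spin_speed + 37 = 53: spin_speed = (53 - 37) / 2 = 8.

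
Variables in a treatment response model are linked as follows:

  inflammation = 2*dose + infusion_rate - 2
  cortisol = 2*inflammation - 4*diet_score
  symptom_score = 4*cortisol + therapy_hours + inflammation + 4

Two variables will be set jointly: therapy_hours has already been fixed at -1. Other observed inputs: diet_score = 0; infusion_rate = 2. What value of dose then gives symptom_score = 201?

With therapy_hours held at -1:
Substituting into the inflammation equation gives inflammation = 2*dose.
Substituting into the cortisol equation gives cortisol = 4*dose.
So symptom_score = 18*dose + 3.
Solve 18*dose + 3 = 201: dose = (201 - 3) / 18 = 11.

dose = 11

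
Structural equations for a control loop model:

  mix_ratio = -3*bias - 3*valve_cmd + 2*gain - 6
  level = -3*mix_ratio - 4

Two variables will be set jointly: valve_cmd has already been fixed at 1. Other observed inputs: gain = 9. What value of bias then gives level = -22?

bias = 1

With valve_cmd held at 1:
Substituting into the mix_ratio equation gives mix_ratio = -3*bias + 9.
So level = 9*bias - 31.
Solve 9*bias - 31 = -22: bias = (-22 + 31) / 9 = 1.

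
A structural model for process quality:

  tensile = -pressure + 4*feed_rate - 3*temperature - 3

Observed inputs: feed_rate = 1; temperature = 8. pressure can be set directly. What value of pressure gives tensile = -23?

Substituting into the tensile equation gives tensile = -pressure - 23.
Solve -pressure - 23 = -23: pressure = (-23 + 23) / -1 = 0.

pressure = 0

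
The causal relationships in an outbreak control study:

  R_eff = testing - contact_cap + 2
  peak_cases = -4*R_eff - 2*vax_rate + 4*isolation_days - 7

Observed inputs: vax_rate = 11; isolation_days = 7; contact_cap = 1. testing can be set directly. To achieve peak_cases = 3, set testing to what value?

Substituting into the R_eff equation gives R_eff = testing + 1.
This gives peak_cases = -4*testing - 5.
Solve -4*testing - 5 = 3: testing = (3 + 5) / -4 = -2.

testing = -2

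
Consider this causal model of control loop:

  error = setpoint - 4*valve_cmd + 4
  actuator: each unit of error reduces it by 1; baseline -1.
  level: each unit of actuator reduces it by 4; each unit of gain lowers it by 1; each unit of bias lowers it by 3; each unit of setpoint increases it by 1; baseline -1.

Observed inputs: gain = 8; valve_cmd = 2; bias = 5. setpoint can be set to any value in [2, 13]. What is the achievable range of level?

-26 to 29

Substituting into the error equation gives error = setpoint - 4.
Substituting into the actuator equation gives actuator = -setpoint + 3.
level becomes 5*setpoint - 36.
Linear in setpoint, so extremes are at the endpoints: setpoint = 2 gives level = -26; setpoint = 13 gives level = 29.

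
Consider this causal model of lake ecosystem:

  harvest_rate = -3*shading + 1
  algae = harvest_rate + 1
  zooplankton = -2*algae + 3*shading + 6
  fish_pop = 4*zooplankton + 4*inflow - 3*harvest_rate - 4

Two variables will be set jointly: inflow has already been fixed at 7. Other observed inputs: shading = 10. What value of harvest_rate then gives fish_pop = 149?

harvest_rate = 1

With inflow held at 7:
Intervening on harvest_rate fixes its value directly, overriding its dependence on shading.
Substituting into the zooplankton equation gives zooplankton = -2*harvest_rate + 34.
Substituting into the fish_pop equation gives fish_pop = -11*harvest_rate + 160.
Solve -11*harvest_rate + 160 = 149: harvest_rate = (149 - 160) / -11 = 1.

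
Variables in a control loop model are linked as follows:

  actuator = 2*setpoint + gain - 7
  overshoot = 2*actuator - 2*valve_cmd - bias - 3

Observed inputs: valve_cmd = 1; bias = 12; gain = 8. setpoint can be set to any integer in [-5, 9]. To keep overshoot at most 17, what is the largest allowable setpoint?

setpoint = 8

Substituting into the actuator equation gives actuator = 2*setpoint + 1.
overshoot becomes 4*setpoint - 15.
Require 4*setpoint - 15 ≤ 17, so setpoint ≤ 8.
The largest integer in [-5, 9] satisfying this is 8.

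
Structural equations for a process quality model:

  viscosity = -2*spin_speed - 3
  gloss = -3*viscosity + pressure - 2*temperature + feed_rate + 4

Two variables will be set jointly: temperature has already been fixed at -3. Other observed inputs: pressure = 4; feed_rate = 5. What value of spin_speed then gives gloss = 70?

With temperature held at -3:
Substituting into the gloss equation gives gloss = 6*spin_speed + 28.
Solve 6*spin_speed + 28 = 70: spin_speed = (70 - 28) / 6 = 7.

spin_speed = 7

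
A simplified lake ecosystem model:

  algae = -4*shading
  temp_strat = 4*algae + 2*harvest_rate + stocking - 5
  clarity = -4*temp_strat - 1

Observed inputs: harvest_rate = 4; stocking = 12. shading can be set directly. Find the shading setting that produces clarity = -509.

shading = -7

Substituting into the temp_strat equation gives temp_strat = -16*shading + 15.
Substituting into the clarity equation gives clarity = 64*shading - 61.
Solve 64*shading - 61 = -509: shading = (-509 + 61) / 64 = -7.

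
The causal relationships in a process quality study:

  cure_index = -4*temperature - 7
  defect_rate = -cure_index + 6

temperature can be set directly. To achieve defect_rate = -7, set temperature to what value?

temperature = -5

Substituting into the defect_rate equation gives defect_rate = 4*temperature + 13.
Solve 4*temperature + 13 = -7: temperature = (-7 - 13) / 4 = -5.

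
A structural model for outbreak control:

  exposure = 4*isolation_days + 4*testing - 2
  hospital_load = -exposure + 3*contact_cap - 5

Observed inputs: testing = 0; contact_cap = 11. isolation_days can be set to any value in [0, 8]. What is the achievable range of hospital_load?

-2 to 30

Substituting into the exposure equation gives exposure = 4*isolation_days - 2.
Substituting into the hospital_load equation gives hospital_load = -4*isolation_days + 30.
Linear in isolation_days, so extremes are at the endpoints: isolation_days = 0 gives hospital_load = 30; isolation_days = 8 gives hospital_load = -2.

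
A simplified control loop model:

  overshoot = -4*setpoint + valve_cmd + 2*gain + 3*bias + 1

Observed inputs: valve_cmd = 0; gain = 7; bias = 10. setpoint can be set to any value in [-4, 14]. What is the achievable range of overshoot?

Substituting into the overshoot equation gives overshoot = -4*setpoint + 45.
Linear in setpoint, so extremes are at the endpoints: setpoint = -4 gives overshoot = 61; setpoint = 14 gives overshoot = -11.

-11 to 61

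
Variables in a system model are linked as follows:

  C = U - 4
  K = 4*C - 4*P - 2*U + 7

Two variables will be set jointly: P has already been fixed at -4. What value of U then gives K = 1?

U = -3

With P held at -4:
Substituting into the K equation gives K = 2*U + 7.
Solve 2*U + 7 = 1: U = (1 - 7) / 2 = -3.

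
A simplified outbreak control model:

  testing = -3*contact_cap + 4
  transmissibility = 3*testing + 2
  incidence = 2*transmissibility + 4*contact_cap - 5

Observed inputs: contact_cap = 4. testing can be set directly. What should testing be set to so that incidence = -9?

testing = -4

Intervening on testing fixes its value directly, overriding its dependence on contact_cap.
Substituting into the incidence equation gives incidence = 6*testing + 15.
Solve 6*testing + 15 = -9: testing = (-9 - 15) / 6 = -4.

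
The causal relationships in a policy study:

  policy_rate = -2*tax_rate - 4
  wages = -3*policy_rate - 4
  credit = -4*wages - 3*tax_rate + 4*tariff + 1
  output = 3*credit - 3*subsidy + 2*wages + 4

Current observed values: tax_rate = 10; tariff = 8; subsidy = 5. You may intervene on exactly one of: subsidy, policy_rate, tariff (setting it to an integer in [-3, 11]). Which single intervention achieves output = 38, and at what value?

Intervening on subsidy: output = -3*subsidy - 667. Reaching 38 requires subsidy = -235, outside [-3, 11].
Intervening on policy_rate: with other inputs at their observed values, output = 30*policy_rate + 38. Solving for 38 gives policy_rate = 0, within [-3, 11].
Intervening on tariff: output = 12*tariff - 778. Reaching 38 requires tariff = 68, outside [-3, 11].

set policy_rate = 0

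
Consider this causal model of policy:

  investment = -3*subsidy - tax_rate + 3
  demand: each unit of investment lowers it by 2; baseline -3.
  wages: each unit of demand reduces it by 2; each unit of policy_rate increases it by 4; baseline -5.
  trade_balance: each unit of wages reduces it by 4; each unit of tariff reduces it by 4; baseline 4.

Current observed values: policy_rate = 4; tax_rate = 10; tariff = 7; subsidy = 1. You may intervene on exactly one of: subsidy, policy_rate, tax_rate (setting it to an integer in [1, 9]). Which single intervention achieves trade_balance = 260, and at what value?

Intervening on subsidy: with other inputs at their observed values, trade_balance = 48*subsidy + 20. Solving for 260 gives subsidy = 5, within [1, 9].
Intervening on policy_rate: trade_balance = -16*policy_rate + 132. Reaching 260 requires policy_rate = -8, outside [1, 9].
Intervening on tax_rate: trade_balance = 16*tax_rate - 92. Reaching 260 requires tax_rate = 22, outside [1, 9].

set subsidy = 5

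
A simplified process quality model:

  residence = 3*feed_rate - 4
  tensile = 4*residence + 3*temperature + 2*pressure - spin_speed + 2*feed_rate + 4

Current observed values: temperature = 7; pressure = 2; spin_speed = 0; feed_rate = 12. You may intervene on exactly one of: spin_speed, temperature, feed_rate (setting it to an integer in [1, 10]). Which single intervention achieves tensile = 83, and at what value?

Intervening on spin_speed: tensile = -spin_speed + 181. Reaching 83 requires spin_speed = 98, outside [1, 10].
Intervening on temperature: tensile = 3*temperature + 160. Reaching 83 requires temperature = -77/3, not an integer.
Intervening on feed_rate: with other inputs at their observed values, tensile = 14*feed_rate + 13. Solving for 83 gives feed_rate = 5, within [1, 10].

set feed_rate = 5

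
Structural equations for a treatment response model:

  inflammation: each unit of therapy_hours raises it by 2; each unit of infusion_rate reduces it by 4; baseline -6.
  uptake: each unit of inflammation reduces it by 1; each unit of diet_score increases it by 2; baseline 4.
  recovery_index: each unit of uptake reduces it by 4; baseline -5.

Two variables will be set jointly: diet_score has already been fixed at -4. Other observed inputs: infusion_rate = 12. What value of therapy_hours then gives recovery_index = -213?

therapy_hours = -1

With diet_score held at -4:
Substituting into the inflammation equation gives inflammation = 2*therapy_hours - 54.
Substituting into the uptake equation gives uptake = -2*therapy_hours + 50.
recovery_index becomes 8*therapy_hours - 205.
Solve 8*therapy_hours - 205 = -213: therapy_hours = (-213 + 205) / 8 = -1.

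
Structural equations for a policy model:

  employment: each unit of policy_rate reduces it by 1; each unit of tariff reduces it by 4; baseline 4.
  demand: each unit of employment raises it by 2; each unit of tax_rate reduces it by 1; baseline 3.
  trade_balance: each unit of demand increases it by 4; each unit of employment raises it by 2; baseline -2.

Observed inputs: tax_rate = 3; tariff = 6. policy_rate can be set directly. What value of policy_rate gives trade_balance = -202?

Substituting into the employment equation gives employment = -policy_rate - 20.
Substituting into the demand equation gives demand = -2*policy_rate - 40.
So trade_balance = -10*policy_rate - 202.
Solve -10*policy_rate - 202 = -202: policy_rate = (-202 + 202) / -10 = 0.

policy_rate = 0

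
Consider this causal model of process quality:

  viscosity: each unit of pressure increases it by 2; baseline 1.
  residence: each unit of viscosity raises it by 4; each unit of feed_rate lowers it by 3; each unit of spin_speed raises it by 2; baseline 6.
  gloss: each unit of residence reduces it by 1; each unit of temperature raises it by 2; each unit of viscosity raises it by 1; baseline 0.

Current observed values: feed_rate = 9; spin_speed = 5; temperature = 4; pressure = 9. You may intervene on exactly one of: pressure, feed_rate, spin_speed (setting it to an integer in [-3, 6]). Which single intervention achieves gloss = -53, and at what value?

Intervening on pressure: gloss = -6*pressure + 16. Reaching -53 requires pressure = 23/2, not an integer.
Intervening on feed_rate: with other inputs at their observed values, gloss = 3*feed_rate - 65. Solving for -53 gives feed_rate = 4, within [-3, 6].
Intervening on spin_speed: gloss = -2*spin_speed - 28. Reaching -53 requires spin_speed = 25/2, not an integer.

set feed_rate = 4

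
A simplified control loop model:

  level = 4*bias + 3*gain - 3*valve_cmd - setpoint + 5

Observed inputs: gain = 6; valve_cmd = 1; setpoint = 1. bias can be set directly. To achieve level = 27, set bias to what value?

bias = 2

Substituting into the level equation gives level = 4*bias + 19.
Solve 4*bias + 19 = 27: bias = (27 - 19) / 4 = 2.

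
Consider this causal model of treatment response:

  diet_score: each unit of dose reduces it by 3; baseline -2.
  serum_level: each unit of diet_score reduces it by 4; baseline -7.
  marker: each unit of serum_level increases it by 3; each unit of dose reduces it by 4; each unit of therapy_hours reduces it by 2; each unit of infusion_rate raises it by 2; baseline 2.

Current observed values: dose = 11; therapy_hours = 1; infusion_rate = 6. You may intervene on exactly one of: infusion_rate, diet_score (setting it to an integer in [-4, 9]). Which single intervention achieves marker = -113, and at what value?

Intervening on infusion_rate: marker = 2*infusion_rate + 355. Reaching -113 requires infusion_rate = -234, outside [-4, 9].
Intervening on diet_score: with other inputs at their observed values, marker = -12*diet_score - 53. Solving for -113 gives diet_score = 5, within [-4, 9].

set diet_score = 5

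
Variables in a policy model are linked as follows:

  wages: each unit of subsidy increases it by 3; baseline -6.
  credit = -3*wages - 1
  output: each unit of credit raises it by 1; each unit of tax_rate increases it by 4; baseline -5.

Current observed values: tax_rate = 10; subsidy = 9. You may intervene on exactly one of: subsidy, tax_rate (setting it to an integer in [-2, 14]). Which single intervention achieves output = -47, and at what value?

set subsidy = 11

Intervening on subsidy: with other inputs at their observed values, output = -9*subsidy + 52. Solving for -47 gives subsidy = 11, within [-2, 14].
Intervening on tax_rate: output = 4*tax_rate - 69. Reaching -47 requires tax_rate = 11/2, not an integer.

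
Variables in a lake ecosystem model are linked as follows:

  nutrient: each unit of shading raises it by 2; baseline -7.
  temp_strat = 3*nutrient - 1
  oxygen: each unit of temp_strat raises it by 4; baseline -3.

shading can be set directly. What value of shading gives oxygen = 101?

shading = 8

Substituting into the temp_strat equation gives temp_strat = 6*shading - 22.
So oxygen = 24*shading - 91.
Solve 24*shading - 91 = 101: shading = (101 + 91) / 24 = 8.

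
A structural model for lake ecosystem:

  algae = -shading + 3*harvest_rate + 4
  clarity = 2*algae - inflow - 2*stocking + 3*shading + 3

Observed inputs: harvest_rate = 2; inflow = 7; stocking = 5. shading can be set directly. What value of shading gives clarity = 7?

shading = 1

Substituting into the algae equation gives algae = -shading + 10.
Substituting into the clarity equation gives clarity = shading + 6.
Solve shading + 6 = 7: shading = (7 - 6) / 1 = 1.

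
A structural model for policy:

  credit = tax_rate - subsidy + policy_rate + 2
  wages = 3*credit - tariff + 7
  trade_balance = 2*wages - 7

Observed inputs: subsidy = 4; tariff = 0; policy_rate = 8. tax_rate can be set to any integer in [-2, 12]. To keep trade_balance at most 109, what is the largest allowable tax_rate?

tax_rate = 11

Substituting into the credit equation gives credit = tax_rate + 6.
So wages = 3*tax_rate + 25.
trade_balance becomes 6*tax_rate + 43.
Require 6*tax_rate + 43 ≤ 109, so tax_rate ≤ 11.
The largest integer in [-2, 12] satisfying this is 11.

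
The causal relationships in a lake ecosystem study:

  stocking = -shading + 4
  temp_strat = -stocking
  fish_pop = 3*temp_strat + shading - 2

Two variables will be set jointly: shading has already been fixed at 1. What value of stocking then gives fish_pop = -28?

stocking = 9

With shading held at 1:
Intervening on stocking fixes its value directly, overriding its dependence on shading.
Substituting into the fish_pop equation gives fish_pop = -3*stocking - 1.
Solve -3*stocking - 1 = -28: stocking = (-28 + 1) / -3 = 9.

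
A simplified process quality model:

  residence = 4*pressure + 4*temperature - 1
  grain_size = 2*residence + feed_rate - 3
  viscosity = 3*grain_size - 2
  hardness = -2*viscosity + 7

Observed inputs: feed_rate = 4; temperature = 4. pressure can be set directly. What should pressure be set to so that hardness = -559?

pressure = 8

Substituting into the residence equation gives residence = 4*pressure + 15.
This gives grain_size = 8*pressure + 31.
Substituting into the viscosity equation gives viscosity = 24*pressure + 91.
So hardness = -48*pressure - 175.
Solve -48*pressure - 175 = -559: pressure = (-559 + 175) / -48 = 8.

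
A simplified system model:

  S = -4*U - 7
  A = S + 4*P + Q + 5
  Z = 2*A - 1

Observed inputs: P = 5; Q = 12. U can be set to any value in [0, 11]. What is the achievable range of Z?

Substituting into the A equation gives A = -4*U + 30.
Z becomes -8*U + 59.
Linear in U, so extremes are at the endpoints: U = 0 gives Z = 59; U = 11 gives Z = -29.

-29 to 59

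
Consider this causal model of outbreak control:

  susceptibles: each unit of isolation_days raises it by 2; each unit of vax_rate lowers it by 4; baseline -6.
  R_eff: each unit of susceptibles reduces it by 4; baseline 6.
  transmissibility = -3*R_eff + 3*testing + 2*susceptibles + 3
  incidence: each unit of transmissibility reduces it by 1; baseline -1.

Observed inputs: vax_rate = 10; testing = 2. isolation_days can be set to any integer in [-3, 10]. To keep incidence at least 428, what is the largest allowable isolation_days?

isolation_days = 8

Substituting into the susceptibles equation gives susceptibles = 2*isolation_days - 46.
So R_eff = -8*isolation_days + 190.
This gives transmissibility = 28*isolation_days - 653.
This gives incidence = -28*isolation_days + 652.
Require -28*isolation_days + 652 ≥ 428, so isolation_days ≤ 8.
The largest integer in [-3, 10] satisfying this is 8.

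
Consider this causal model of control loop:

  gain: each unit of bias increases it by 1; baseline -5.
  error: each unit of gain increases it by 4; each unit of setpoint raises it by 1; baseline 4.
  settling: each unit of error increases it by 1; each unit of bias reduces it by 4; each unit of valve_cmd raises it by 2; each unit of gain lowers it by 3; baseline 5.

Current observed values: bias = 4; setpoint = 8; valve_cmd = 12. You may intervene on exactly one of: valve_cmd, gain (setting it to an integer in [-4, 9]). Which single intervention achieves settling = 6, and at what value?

set valve_cmd = 3

Intervening on valve_cmd: with other inputs at their observed values, settling = 2*valve_cmd. Solving for 6 gives valve_cmd = 3, within [-4, 9].
Intervening on gain: settling = gain + 25. Reaching 6 requires gain = -19, outside [-4, 9].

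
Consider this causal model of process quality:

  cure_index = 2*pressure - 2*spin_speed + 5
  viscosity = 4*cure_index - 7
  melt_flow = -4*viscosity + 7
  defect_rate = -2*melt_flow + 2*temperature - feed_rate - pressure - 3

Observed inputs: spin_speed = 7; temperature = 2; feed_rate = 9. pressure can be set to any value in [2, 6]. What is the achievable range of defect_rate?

Substituting into the cure_index equation gives cure_index = 2*pressure - 9.
Substituting into the viscosity equation gives viscosity = 8*pressure - 43.
So melt_flow = -32*pressure + 179.
Substituting into the defect_rate equation gives defect_rate = 63*pressure - 366.
Linear in pressure, so extremes are at the endpoints: pressure = 2 gives defect_rate = -240; pressure = 6 gives defect_rate = 12.

-240 to 12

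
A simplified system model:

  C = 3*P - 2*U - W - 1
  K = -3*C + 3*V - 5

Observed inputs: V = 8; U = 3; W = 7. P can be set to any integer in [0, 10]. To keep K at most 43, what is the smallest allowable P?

Substituting into the C equation gives C = 3*P - 14.
Substituting into the K equation gives K = -9*P + 61.
Require -9*P + 61 ≤ 43, so P ≥ 2.
The smallest integer in [0, 10] satisfying this is 2.

P = 2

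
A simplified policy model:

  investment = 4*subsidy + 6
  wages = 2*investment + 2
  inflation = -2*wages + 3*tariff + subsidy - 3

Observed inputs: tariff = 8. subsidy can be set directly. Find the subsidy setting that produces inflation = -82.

Substituting into the wages equation gives wages = 8*subsidy + 14.
Substituting into the inflation equation gives inflation = -15*subsidy - 7.
Solve -15*subsidy - 7 = -82: subsidy = (-82 + 7) / -15 = 5.

subsidy = 5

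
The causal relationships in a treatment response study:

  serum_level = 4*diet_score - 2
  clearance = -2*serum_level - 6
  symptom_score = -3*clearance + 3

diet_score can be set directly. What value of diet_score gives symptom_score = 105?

Substituting into the clearance equation gives clearance = -8*diet_score - 2.
Substituting into the symptom_score equation gives symptom_score = 24*diet_score + 9.
Solve 24*diet_score + 9 = 105: diet_score = (105 - 9) / 24 = 4.

diet_score = 4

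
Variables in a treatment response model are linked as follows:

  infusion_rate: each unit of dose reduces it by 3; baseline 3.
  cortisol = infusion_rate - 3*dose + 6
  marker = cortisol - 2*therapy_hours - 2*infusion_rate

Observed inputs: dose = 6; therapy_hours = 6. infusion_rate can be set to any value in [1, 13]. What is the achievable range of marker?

Intervening on infusion_rate fixes its value directly, overriding its dependence on dose.
Substituting into the cortisol equation gives cortisol = infusion_rate - 12.
marker becomes -infusion_rate - 24.
Linear in infusion_rate, so extremes are at the endpoints: infusion_rate = 1 gives marker = -25; infusion_rate = 13 gives marker = -37.

-37 to -25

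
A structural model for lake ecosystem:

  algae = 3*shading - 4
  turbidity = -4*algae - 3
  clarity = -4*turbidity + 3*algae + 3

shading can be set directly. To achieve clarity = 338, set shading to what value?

Substituting into the turbidity equation gives turbidity = -12*shading + 13.
This gives clarity = 57*shading - 61.
Solve 57*shading - 61 = 338: shading = (338 + 61) / 57 = 7.

shading = 7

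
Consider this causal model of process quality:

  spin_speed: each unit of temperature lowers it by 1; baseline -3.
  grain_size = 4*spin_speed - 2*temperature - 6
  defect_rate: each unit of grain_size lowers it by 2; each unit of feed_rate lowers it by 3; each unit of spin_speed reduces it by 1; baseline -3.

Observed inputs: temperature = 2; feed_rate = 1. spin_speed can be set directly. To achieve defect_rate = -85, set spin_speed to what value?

Intervening on spin_speed fixes its value directly, overriding its dependence on temperature.
Substituting into the grain_size equation gives grain_size = 4*spin_speed - 10.
So defect_rate = -9*spin_speed + 14.
Solve -9*spin_speed + 14 = -85: spin_speed = (-85 - 14) / -9 = 11.

spin_speed = 11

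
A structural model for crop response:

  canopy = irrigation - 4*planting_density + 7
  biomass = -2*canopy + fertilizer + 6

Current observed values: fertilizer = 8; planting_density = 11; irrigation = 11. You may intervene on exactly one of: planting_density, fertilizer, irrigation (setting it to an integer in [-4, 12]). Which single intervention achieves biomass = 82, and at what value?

set irrigation = 3

Intervening on planting_density: biomass = 8*planting_density - 22. Reaching 82 requires planting_density = 13, outside [-4, 12].
Intervening on fertilizer: biomass = fertilizer + 58. Reaching 82 requires fertilizer = 24, outside [-4, 12].
Intervening on irrigation: with other inputs at their observed values, biomass = -2*irrigation + 88. Solving for 82 gives irrigation = 3, within [-4, 12].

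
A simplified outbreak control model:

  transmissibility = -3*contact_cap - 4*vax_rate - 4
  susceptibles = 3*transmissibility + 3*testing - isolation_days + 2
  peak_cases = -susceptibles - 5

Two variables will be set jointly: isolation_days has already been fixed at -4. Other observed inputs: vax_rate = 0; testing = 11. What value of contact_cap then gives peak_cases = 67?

contact_cap = 11

With isolation_days held at -4:
Substituting into the transmissibility equation gives transmissibility = -3*contact_cap - 4.
This gives susceptibles = -9*contact_cap + 27.
Substituting into the peak_cases equation gives peak_cases = 9*contact_cap - 32.
Solve 9*contact_cap - 32 = 67: contact_cap = (67 + 32) / 9 = 11.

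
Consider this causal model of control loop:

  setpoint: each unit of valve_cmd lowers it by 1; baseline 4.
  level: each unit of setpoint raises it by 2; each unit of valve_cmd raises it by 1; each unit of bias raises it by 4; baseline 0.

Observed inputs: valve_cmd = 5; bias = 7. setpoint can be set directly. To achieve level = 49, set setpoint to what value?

setpoint = 8

Intervening on setpoint fixes its value directly, overriding its dependence on valve_cmd.
Substituting into the level equation gives level = 2*setpoint + 33.
Solve 2*setpoint + 33 = 49: setpoint = (49 - 33) / 2 = 8.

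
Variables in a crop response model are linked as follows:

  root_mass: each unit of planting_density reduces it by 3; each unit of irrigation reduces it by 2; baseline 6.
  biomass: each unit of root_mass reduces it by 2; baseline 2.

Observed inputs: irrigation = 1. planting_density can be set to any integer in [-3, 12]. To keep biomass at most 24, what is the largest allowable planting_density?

Substituting into the root_mass equation gives root_mass = -3*planting_density + 4.
This gives biomass = 6*planting_density - 6.
Require 6*planting_density - 6 ≤ 24, so planting_density ≤ 5.
The largest integer in [-3, 12] satisfying this is 5.

planting_density = 5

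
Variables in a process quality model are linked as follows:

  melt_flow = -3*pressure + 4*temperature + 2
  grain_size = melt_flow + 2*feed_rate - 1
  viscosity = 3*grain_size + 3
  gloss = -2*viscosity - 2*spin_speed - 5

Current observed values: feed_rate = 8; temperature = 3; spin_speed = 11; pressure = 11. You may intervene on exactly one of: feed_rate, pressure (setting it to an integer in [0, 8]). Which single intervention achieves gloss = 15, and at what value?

Intervening on feed_rate: with other inputs at their observed values, gloss = -12*feed_rate + 87. Solving for 15 gives feed_rate = 6, within [0, 8].
Intervening on pressure: gloss = 18*pressure - 207. Reaching 15 requires pressure = 37/3, not an integer.

set feed_rate = 6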